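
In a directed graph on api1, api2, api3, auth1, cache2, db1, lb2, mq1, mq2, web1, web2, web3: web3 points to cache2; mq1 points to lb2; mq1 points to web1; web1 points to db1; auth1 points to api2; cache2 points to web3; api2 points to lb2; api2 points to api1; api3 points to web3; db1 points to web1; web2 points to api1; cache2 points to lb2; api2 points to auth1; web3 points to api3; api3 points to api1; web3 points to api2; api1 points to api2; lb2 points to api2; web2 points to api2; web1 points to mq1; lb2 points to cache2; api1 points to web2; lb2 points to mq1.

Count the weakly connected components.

2

From api1: component {api1, api2, api3, auth1, cache2, db1, lb2, mq1, web1, web2, web3}.
From mq2: component {mq2}.
That's 2 components.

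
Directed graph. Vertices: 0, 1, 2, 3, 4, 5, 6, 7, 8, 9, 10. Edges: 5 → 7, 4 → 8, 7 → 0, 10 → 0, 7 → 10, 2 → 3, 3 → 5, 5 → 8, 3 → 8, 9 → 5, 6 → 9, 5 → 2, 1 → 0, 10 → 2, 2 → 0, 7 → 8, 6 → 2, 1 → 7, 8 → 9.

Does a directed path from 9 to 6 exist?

No

Explore from 9.
Distance 1: reach 5.
Distance 2: reach 2, 7, 8.
Distance 3: reach 0, 3, 10.
The search from 9 is exhausted; no directed path reaches 6.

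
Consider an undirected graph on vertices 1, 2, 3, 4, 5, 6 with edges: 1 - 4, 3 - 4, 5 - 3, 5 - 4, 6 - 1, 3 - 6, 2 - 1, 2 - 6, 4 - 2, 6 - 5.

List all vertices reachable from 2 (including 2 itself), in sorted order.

1, 2, 3, 4, 5, 6

Start at 2.
Its neighbours: 1, 4, 6.
Then their neighbours: 3, 5.
Every vertex is now reached.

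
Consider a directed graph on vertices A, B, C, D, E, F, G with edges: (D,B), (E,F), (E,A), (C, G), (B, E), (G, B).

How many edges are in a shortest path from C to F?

4

Distance 0: C.
Distance 1: G.
Distance 2: B.
Distance 3: E.
Distance 4: A, F — contains F.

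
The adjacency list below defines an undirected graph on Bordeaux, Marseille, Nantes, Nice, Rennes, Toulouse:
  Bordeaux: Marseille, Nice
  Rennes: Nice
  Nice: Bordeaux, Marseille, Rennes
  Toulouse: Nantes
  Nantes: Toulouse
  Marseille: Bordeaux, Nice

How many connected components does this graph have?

From Bordeaux: component {Bordeaux, Marseille, Nice, Rennes}.
From Nantes: component {Nantes, Toulouse}.
That's 2 components.

2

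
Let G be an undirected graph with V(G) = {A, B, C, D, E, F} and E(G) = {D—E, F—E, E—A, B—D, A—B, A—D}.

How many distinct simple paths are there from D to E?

D–A–E
D–B–A–E
D–E

3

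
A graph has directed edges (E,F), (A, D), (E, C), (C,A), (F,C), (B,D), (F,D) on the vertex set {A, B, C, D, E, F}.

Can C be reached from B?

No

Explore from B.
Distance 1: reach D.
The search from B is exhausted; no directed path reaches C.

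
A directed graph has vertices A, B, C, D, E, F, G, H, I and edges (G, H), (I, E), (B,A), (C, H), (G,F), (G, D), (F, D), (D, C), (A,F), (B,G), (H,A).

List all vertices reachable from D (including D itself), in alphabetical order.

Start at D.
Its neighbours: C.
Then their neighbours: H.
Then next layer: A.
Then next layer: F.
Nothing further is reachable.

A, C, D, F, H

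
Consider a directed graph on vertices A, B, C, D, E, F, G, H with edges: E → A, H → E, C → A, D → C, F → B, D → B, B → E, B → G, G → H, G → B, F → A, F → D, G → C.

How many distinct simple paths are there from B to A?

B→E→A
B→G→C→A
B→G→H→E→A

3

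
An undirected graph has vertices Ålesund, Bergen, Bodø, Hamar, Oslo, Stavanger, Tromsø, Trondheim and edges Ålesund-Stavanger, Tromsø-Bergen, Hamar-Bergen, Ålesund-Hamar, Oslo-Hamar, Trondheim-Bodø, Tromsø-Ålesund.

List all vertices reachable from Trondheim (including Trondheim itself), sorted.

Start at Trondheim.
Its neighbours: Bodø.
Nothing further is reachable.

Bodø, Trondheim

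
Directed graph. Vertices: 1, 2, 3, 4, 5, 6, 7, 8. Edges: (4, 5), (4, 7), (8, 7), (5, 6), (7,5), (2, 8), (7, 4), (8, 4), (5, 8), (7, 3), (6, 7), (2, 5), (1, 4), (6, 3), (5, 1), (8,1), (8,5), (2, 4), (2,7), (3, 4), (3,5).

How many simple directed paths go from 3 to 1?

3→4→5→1
3→4→5→8→1
3→4→7→5→1
3→4→7→5→8→1
3→5→1
3→5→8→1

6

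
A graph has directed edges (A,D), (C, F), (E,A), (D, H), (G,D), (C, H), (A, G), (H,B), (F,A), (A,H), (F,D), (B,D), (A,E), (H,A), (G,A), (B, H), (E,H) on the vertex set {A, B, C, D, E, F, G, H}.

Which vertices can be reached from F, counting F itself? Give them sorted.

Start at F.
Its neighbours: A, D.
Then their neighbours: E, G, H.
Then next layer: B.
Nothing further is reachable.

A, B, D, E, F, G, H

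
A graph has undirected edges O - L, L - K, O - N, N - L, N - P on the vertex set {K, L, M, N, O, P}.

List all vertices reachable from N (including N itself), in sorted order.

K, L, N, O, P

Start at N.
Its neighbours: L, O, P.
Then their neighbours: K.
Nothing further is reachable.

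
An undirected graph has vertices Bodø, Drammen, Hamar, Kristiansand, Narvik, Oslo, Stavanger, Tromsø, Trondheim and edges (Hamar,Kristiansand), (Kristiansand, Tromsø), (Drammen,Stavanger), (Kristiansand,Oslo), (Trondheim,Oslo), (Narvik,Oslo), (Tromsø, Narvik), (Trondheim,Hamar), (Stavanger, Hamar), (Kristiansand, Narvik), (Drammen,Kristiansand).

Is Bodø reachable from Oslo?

No

Explore from Oslo.
Distance 1: reach Kristiansand, Narvik, Trondheim.
Distance 2: reach Drammen, Hamar, Tromsø.
Distance 3: reach Stavanger.
The search is exhausted without reaching Bodø; it lies in a different component.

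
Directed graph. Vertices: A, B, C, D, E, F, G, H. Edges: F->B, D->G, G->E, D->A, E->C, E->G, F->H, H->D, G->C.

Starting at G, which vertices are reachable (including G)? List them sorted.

C, E, G

Start at G.
Its neighbours: C, E.
Nothing further is reachable.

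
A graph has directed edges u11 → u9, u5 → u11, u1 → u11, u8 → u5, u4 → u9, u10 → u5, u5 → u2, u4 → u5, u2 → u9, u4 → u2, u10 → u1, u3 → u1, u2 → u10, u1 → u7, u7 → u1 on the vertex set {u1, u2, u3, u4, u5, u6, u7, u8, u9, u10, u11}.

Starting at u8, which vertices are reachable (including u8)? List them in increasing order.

u1, u2, u5, u7, u8, u9, u10, u11

Start at u8.
Its neighbours: u5.
Then their neighbours: u2, u11.
Then next layer: u9, u10.
Then next layer: u1.
Then next layer: u7.
Nothing further is reachable.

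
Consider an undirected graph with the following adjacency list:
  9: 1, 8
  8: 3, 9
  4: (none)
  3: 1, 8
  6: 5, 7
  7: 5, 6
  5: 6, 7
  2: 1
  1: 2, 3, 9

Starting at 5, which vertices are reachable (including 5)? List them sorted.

5, 6, 7

Start at 5.
Its neighbours: 6, 7.
Nothing further is reachable.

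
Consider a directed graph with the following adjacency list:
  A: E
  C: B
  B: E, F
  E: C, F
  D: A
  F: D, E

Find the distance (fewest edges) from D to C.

Distance 0: D.
Distance 1: A.
Distance 2: E.
Distance 3: C, F — contains C.

3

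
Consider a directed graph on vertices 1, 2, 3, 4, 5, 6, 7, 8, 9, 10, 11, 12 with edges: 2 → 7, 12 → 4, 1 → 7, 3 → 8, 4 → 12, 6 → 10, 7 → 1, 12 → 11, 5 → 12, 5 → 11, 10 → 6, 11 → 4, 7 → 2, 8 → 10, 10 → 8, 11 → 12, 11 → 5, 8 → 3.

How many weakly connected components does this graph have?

4

From 1: component {1, 2, 7}.
From 3: component {3, 6, 8, 10}.
From 4: component {4, 5, 11, 12}.
From 9: component {9}.
That's 4 components.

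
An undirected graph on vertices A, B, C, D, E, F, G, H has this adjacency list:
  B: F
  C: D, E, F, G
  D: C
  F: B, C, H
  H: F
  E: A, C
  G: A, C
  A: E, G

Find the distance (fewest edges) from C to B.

2

Distance 0: C.
Distance 1: D, E, F, G.
Distance 2: A, B, H — contains B.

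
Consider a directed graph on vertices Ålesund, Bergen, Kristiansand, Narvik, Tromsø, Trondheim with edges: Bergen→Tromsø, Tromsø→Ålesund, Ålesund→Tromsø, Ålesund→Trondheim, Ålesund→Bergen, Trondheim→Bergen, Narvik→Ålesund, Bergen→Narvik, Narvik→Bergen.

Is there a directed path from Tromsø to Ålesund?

Yes

Explore from Tromsø.
Distance 1: reach Ålesund.
Found Ålesund.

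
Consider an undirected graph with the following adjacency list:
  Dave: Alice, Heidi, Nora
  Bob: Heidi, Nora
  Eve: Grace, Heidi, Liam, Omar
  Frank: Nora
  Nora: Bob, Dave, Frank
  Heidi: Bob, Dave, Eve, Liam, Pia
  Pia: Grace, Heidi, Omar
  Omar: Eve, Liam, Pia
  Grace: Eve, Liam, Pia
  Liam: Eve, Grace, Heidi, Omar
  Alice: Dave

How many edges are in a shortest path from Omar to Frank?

5

Distance 0: Omar.
Distance 1: Eve, Liam, Pia.
Distance 2: Grace, Heidi.
Distance 3: Bob, Dave.
Distance 4: Alice, Nora.
Distance 5: Frank — contains Frank.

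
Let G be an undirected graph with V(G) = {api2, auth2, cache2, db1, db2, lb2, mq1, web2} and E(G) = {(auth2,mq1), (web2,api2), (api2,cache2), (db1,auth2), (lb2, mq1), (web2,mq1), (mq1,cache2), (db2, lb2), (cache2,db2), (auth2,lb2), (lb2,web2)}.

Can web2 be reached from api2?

Explore from api2.
Distance 1: reach cache2, web2.
Found web2.

Yes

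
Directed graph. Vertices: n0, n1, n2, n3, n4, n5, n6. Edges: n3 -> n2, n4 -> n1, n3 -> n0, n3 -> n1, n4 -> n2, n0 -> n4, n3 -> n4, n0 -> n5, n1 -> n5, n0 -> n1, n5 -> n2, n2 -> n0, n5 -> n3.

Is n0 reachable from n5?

Yes

Explore from n5.
Distance 1: reach n2, n3.
Distance 2: reach n0, n1, n4.
Found n0.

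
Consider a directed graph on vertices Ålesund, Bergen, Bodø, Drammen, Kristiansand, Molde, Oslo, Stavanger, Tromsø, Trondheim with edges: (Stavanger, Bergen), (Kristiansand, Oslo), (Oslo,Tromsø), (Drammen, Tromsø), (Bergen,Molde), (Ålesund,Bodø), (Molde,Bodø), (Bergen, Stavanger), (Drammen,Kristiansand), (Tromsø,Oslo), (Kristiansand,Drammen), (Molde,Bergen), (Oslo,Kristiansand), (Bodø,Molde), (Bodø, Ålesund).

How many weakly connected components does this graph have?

3

From Ålesund: component {Ålesund, Bergen, Bodø, Molde, Stavanger}.
From Drammen: component {Drammen, Kristiansand, Oslo, Tromsø}.
From Trondheim: component {Trondheim}.
That's 3 components.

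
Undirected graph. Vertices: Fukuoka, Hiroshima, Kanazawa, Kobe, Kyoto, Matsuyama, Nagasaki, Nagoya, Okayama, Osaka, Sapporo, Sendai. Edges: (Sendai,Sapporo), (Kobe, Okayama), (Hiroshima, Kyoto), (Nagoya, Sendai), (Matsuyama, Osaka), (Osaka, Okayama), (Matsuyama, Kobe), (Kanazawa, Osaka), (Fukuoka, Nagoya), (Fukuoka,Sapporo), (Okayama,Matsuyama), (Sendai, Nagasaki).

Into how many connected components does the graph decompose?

From Fukuoka: component {Fukuoka, Nagasaki, Nagoya, Sapporo, Sendai}.
From Hiroshima: component {Hiroshima, Kyoto}.
From Kanazawa: component {Kanazawa, Kobe, Matsuyama, Okayama, Osaka}.
That's 3 components.

3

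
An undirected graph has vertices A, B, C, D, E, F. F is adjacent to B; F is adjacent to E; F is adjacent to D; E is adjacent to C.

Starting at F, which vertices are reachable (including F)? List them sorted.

Start at F.
Its neighbours: B, D, E.
Then their neighbours: C.
Nothing further is reachable.

B, C, D, E, F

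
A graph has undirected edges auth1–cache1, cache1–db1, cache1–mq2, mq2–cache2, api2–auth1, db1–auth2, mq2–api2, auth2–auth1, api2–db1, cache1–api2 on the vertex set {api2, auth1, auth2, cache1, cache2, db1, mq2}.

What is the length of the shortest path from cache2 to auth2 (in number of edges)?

Distance 0: cache2.
Distance 1: mq2.
Distance 2: api2, cache1.
Distance 3: auth1, db1.
Distance 4: auth2 — contains auth2.

4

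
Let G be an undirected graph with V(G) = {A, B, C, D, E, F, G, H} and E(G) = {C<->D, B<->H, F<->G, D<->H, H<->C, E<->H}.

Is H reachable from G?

Explore from G.
Distance 1: reach F.
The search is exhausted without reaching H; it lies in a different component.

No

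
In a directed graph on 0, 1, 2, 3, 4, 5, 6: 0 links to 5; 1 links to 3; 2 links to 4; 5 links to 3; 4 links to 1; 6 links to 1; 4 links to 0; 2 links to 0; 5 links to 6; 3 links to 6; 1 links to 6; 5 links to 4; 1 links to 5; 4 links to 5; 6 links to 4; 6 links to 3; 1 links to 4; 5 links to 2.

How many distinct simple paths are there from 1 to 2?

7

1→3→6→4→0→5→2
1→3→6→4→5→2
1→4→0→5→2
1→4→5→2
1→5→2
1→6→4→0→5→2
1→6→4→5→2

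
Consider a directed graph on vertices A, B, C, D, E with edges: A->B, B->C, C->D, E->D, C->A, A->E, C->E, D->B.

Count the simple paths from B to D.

B→C→A→E→D
B→C→D
B→C→E→D

3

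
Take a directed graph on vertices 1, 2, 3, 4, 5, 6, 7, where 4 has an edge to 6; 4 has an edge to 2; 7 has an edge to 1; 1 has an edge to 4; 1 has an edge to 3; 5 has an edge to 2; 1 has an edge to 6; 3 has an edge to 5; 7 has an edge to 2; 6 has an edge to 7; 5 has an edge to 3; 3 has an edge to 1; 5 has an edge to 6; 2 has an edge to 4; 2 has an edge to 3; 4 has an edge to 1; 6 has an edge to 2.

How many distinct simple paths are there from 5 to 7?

7

5→2→3→1→4→6→7
5→2→3→1→6→7
5→2→4→1→6→7
5→2→4→6→7
5→3→1→4→6→7
5→3→1→6→7
5→6→7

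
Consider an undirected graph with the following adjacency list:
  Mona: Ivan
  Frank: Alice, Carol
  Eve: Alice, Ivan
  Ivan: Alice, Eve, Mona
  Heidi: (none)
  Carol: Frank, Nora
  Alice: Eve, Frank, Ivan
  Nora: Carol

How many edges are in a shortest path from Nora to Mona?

5

Distance 0: Nora.
Distance 1: Carol.
Distance 2: Frank.
Distance 3: Alice.
Distance 4: Eve, Ivan.
Distance 5: Mona — contains Mona.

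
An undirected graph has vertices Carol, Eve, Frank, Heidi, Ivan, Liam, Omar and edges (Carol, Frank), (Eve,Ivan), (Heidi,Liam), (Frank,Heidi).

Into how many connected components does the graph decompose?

3

From Carol: component {Carol, Frank, Heidi, Liam}.
From Eve: component {Eve, Ivan}.
From Omar: component {Omar}.
That's 3 components.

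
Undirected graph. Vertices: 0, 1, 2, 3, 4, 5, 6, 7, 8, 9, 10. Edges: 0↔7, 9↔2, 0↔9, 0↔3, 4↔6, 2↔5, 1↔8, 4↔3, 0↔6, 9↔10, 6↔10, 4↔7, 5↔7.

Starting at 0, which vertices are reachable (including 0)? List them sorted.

Start at 0.
Its neighbours: 3, 6, 7, 9.
Then their neighbours: 2, 4, 5, 10.
Nothing further is reachable.

0, 2, 3, 4, 5, 6, 7, 9, 10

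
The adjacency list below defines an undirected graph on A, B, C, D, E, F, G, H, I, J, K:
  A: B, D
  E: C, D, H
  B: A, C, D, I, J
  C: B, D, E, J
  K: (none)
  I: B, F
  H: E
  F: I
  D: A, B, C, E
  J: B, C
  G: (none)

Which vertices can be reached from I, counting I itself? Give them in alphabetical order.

A, B, C, D, E, F, H, I, J

Start at I.
Its neighbours: B, F.
Then their neighbours: A, C, D, J.
Then next layer: E.
Then next layer: H.
Nothing further is reachable.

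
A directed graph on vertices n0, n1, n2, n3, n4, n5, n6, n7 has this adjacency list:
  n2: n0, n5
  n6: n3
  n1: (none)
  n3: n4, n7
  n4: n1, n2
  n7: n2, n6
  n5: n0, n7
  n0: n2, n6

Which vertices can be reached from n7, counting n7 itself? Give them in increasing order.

n0, n1, n2, n3, n4, n5, n6, n7

Start at n7.
Its neighbours: n2, n6.
Then their neighbours: n0, n3, n5.
Then next layer: n4.
Then next layer: n1.
Every vertex is now reached.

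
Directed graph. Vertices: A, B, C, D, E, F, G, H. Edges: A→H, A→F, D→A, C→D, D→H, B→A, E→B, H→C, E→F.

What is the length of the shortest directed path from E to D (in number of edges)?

Distance 0: E.
Distance 1: B, F.
Distance 2: A.
Distance 3: H.
Distance 4: C.
Distance 5: D — contains D.

5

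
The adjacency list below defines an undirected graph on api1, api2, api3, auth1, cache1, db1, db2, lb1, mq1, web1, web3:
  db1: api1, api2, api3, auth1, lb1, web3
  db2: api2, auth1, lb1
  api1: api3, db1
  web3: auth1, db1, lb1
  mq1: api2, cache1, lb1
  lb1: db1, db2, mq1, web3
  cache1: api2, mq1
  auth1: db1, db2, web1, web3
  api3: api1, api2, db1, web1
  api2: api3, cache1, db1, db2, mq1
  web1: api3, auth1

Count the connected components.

From api1: component {api1, api2, api3, auth1, cache1, db1, db2, lb1, mq1, web1, web3}.
That's 1 component.

1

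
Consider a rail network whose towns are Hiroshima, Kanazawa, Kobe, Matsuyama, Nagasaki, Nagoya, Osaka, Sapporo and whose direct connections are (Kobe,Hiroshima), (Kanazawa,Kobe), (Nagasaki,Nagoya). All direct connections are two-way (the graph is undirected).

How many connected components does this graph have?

From Hiroshima: component {Hiroshima, Kanazawa, Kobe}.
From Matsuyama: component {Matsuyama}.
From Nagasaki: component {Nagasaki, Nagoya}.
From Osaka: component {Osaka}.
From Sapporo: component {Sapporo}.
That's 5 components.

5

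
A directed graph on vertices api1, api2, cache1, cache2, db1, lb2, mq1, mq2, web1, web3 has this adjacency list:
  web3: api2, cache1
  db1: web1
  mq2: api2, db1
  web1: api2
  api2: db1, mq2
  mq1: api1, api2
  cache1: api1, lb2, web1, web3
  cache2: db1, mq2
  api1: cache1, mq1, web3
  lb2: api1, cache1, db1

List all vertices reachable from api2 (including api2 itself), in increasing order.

Start at api2.
Its neighbours: db1, mq2.
Then their neighbours: web1.
Nothing further is reachable.

api2, db1, mq2, web1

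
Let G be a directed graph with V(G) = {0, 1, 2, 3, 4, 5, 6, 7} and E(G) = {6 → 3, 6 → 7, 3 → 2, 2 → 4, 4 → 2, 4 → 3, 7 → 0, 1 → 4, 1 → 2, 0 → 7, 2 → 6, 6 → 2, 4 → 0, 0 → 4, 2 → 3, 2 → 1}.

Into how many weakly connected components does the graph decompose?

2

From 0: component {0, 1, 2, 3, 4, 6, 7}.
From 5: component {5}.
That's 2 components.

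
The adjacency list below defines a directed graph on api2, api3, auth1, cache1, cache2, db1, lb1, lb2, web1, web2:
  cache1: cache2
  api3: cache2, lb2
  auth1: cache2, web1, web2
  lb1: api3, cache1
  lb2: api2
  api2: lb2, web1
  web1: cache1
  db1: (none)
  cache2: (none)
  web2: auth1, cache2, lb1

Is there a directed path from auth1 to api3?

Explore from auth1.
Distance 1: reach cache2, web1, web2.
Distance 2: reach cache1, lb1.
Distance 3: reach api3.
Found api3.

Yes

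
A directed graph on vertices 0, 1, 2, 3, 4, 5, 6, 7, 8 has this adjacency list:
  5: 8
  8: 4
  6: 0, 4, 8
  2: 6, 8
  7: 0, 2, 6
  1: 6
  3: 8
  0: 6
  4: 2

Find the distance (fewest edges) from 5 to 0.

Distance 0: 5.
Distance 1: 8.
Distance 2: 4.
Distance 3: 2.
Distance 4: 6.
Distance 5: 0 — contains 0.

5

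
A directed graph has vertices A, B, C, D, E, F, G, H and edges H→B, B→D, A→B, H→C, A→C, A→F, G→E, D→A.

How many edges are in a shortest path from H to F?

4

Distance 0: H.
Distance 1: B, C.
Distance 2: D.
Distance 3: A.
Distance 4: F — contains F.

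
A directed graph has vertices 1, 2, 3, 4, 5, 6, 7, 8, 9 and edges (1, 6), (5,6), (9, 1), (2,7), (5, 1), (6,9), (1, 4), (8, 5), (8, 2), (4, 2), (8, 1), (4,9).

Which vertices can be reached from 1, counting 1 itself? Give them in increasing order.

Start at 1.
Its neighbours: 4, 6.
Then their neighbours: 2, 9.
Then next layer: 7.
Nothing further is reachable.

1, 2, 4, 6, 7, 9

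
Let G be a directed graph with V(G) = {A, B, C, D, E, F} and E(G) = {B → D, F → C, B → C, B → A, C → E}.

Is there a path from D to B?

D has no outgoing edges, so nothing is reachable from it.

No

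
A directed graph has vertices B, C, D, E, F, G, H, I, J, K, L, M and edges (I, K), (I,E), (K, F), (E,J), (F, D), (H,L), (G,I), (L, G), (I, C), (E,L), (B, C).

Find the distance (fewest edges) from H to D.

6

Distance 0: H.
Distance 1: L.
Distance 2: G.
Distance 3: I.
Distance 4: C, E, K.
Distance 5: F, J.
Distance 6: D — contains D.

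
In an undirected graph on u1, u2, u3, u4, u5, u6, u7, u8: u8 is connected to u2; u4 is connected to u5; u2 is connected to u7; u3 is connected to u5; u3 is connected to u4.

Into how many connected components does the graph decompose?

4

From u1: component {u1}.
From u2: component {u2, u7, u8}.
From u3: component {u3, u4, u5}.
From u6: component {u6}.
That's 4 components.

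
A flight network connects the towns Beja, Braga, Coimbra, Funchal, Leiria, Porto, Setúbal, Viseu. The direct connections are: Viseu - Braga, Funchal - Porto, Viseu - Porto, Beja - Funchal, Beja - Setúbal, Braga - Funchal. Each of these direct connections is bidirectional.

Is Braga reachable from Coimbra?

No

Coimbra has no edges, so nothing is reachable from it.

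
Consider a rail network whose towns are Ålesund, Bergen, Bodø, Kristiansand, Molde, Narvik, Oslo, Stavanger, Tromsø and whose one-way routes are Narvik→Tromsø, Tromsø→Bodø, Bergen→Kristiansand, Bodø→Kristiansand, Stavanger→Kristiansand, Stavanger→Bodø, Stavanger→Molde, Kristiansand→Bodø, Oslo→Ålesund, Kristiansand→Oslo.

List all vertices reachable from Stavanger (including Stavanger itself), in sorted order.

Ålesund, Bodø, Kristiansand, Molde, Oslo, Stavanger

Start at Stavanger.
Its neighbours: Bodø, Kristiansand, Molde.
Then their neighbours: Oslo.
Then next layer: Ålesund.
Nothing further is reachable.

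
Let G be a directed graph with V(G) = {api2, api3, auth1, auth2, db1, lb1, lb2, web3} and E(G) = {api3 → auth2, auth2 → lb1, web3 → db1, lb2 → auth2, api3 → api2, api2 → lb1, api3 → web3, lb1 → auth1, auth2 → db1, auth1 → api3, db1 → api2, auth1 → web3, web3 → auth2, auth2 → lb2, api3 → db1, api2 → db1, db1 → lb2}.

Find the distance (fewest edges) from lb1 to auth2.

Distance 0: lb1.
Distance 1: auth1.
Distance 2: api3, web3.
Distance 3: api2, auth2, db1 — contains auth2.

3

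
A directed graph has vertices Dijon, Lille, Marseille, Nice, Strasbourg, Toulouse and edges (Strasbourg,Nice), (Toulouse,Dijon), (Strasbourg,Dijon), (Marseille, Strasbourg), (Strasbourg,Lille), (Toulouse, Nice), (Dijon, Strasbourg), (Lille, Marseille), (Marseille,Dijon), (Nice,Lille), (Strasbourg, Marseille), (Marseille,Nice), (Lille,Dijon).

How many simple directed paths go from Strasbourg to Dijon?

7

Strasbourg→Dijon
Strasbourg→Lille→Dijon
Strasbourg→Lille→Marseille→Dijon
Strasbourg→Marseille→Dijon
Strasbourg→Marseille→Nice→Lille→Dijon
Strasbourg→Nice→Lille→Dijon
Strasbourg→Nice→Lille→Marseille→Dijon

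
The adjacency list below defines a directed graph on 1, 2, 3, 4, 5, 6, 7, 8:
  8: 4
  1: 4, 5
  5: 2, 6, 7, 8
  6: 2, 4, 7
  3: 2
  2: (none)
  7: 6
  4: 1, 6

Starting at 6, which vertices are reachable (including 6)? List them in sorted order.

Start at 6.
Its neighbours: 2, 4, 7.
Then their neighbours: 1.
Then next layer: 5.
Then next layer: 8.
Nothing further is reachable.

1, 2, 4, 5, 6, 7, 8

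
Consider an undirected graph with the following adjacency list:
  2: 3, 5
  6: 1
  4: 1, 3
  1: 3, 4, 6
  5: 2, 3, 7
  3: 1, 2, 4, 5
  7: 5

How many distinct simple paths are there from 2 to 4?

2–3–1–4
2–3–4
2–5–3–1–4
2–5–3–4

4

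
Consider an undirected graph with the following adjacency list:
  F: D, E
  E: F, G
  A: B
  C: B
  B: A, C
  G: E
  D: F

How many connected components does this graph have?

2

From A: component {A, B, C}.
From D: component {D, E, F, G}.
That's 2 components.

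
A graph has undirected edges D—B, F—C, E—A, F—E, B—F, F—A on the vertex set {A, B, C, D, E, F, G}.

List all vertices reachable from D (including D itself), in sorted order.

Start at D.
Its neighbours: B.
Then their neighbours: F.
Then next layer: A, C, E.
Nothing further is reachable.

A, B, C, D, E, F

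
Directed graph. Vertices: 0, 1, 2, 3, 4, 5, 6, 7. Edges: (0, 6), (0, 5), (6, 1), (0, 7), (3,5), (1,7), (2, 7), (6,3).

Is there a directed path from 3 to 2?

No

Explore from 3.
Distance 1: reach 5.
The search from 3 is exhausted; no directed path reaches 2.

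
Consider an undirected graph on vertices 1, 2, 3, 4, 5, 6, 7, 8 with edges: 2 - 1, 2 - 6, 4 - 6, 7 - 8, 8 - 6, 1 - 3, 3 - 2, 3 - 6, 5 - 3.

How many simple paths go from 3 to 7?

3–1–2–6–8–7
3–2–6–8–7
3–6–8–7

3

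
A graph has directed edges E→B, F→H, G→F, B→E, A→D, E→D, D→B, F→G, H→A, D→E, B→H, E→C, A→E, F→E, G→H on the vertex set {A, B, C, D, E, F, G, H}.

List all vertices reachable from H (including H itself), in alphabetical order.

Start at H.
Its neighbours: A.
Then their neighbours: D, E.
Then next layer: B, C.
Nothing further is reachable.

A, B, C, D, E, H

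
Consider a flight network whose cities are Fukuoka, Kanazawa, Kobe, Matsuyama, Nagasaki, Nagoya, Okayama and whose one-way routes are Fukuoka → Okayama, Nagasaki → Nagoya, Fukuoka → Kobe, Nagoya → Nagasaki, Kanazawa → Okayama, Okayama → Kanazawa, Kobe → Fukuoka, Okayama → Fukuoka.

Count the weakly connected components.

3

From Fukuoka: component {Fukuoka, Kanazawa, Kobe, Okayama}.
From Matsuyama: component {Matsuyama}.
From Nagasaki: component {Nagasaki, Nagoya}.
That's 3 components.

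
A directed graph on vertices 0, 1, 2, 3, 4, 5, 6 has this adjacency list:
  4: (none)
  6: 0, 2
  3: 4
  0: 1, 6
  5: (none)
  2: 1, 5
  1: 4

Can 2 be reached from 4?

4 has no outgoing edges, so nothing is reachable from it.

No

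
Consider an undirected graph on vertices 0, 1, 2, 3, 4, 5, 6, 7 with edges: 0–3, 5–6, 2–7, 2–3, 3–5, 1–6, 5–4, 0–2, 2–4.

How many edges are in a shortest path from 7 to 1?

Distance 0: 7.
Distance 1: 2.
Distance 2: 0, 3, 4.
Distance 3: 5.
Distance 4: 6.
Distance 5: 1 — contains 1.

5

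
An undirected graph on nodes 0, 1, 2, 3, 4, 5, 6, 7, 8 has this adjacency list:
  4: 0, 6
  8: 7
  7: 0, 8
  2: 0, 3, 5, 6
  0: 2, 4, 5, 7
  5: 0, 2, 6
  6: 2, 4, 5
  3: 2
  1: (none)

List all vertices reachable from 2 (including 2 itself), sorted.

Start at 2.
Its neighbours: 0, 3, 5, 6.
Then their neighbours: 4, 7.
Then next layer: 8.
Nothing further is reachable.

0, 2, 3, 4, 5, 6, 7, 8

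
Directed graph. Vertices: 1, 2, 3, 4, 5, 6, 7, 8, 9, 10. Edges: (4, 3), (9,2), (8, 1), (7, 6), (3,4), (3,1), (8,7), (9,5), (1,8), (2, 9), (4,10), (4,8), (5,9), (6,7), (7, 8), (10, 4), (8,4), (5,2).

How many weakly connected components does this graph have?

From 1: component {1, 3, 4, 6, 7, 8, 10}.
From 2: component {2, 5, 9}.
That's 2 components.

2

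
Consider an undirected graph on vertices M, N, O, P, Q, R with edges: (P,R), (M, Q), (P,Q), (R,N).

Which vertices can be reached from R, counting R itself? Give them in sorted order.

Start at R.
Its neighbours: N, P.
Then their neighbours: Q.
Then next layer: M.
Nothing further is reachable.

M, N, P, Q, R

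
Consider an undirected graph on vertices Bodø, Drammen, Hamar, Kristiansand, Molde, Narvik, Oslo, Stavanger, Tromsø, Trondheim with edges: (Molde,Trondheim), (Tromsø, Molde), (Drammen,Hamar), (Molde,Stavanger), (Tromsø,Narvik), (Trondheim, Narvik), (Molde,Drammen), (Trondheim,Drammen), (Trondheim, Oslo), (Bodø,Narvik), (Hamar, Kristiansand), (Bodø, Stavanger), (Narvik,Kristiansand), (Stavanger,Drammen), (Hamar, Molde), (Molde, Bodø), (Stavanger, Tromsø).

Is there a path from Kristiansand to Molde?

Explore from Kristiansand.
Distance 1: reach Hamar, Narvik.
Distance 2: reach Bodø, Drammen, Molde, Tromsø, Trondheim.
Found Molde.

Yes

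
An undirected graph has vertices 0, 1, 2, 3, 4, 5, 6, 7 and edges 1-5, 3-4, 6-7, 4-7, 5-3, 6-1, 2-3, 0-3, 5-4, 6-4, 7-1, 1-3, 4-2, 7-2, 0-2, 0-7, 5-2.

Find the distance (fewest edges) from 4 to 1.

Distance 0: 4.
Distance 1: 2, 3, 5, 6, 7.
Distance 2: 0, 1 — contains 1.

2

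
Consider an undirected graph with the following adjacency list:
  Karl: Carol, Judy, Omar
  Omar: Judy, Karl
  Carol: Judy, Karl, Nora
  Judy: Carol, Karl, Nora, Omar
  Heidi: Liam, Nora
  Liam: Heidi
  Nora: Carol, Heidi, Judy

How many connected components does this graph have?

From Carol: component {Carol, Heidi, Judy, Karl, Liam, Nora, Omar}.
That's 1 component.

1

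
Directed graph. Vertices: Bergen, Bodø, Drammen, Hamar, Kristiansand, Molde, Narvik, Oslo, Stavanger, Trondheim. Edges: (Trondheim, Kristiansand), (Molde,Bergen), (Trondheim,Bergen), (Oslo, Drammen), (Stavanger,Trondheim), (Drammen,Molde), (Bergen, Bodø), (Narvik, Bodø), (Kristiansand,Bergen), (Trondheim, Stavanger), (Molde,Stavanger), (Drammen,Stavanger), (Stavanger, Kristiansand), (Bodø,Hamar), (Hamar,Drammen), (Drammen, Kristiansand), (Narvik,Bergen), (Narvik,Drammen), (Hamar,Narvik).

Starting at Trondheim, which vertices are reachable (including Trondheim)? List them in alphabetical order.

Start at Trondheim.
Its neighbours: Bergen, Kristiansand, Stavanger.
Then their neighbours: Bodø.
Then next layer: Hamar.
Then next layer: Drammen, Narvik.
Then next layer: Molde.
Nothing further is reachable.

Bergen, Bodø, Drammen, Hamar, Kristiansand, Molde, Narvik, Stavanger, Trondheim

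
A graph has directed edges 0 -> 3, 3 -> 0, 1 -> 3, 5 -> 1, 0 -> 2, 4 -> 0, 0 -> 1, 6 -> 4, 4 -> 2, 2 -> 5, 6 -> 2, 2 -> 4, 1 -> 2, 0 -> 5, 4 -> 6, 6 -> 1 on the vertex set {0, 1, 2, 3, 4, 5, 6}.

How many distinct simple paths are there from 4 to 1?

6

4→0→1
4→0→2→5→1
4→0→5→1
4→2→5→1
4→6→1
4→6→2→5→1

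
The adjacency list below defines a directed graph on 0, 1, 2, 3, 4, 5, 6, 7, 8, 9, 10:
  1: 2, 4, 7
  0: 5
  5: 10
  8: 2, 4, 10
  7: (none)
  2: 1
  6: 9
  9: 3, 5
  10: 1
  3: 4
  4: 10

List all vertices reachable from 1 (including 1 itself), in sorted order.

Start at 1.
Its neighbours: 2, 4, 7.
Then their neighbours: 10.
Nothing further is reachable.

1, 2, 4, 7, 10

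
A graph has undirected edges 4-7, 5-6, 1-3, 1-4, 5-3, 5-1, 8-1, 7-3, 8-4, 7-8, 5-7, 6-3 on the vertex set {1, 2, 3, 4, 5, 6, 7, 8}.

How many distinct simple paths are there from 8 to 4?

15

8–1–3–5–7–4
8–1–3–6–5–7–4
8–1–3–7–4
8–1–4
8–1–5–3–7–4
8–1–5–6–3–7–4
8–1–5–7–4
8–4
8–7–3–1–4
8–7–3–5–1–4
8–7–3–6–5–1–4
8–7–4
8–7–5–1–4
8–7–5–3–1–4
8–7–5–6–3–1–4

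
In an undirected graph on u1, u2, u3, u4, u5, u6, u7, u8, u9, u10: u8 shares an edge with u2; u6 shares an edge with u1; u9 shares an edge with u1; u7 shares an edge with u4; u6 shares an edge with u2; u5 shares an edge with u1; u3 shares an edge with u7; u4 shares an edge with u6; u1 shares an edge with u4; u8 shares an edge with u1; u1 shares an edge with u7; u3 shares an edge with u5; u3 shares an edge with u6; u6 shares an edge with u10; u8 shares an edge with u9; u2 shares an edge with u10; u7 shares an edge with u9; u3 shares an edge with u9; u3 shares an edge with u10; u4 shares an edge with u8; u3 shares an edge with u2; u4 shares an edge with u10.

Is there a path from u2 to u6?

Yes

Explore from u2.
Distance 1: reach u3, u6, u8, u10.
Found u6.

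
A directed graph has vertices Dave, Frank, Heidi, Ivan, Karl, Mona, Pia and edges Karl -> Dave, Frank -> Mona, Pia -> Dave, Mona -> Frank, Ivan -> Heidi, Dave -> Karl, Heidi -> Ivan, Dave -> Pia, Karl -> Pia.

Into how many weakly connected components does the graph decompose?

From Dave: component {Dave, Karl, Pia}.
From Frank: component {Frank, Mona}.
From Heidi: component {Heidi, Ivan}.
That's 3 components.

3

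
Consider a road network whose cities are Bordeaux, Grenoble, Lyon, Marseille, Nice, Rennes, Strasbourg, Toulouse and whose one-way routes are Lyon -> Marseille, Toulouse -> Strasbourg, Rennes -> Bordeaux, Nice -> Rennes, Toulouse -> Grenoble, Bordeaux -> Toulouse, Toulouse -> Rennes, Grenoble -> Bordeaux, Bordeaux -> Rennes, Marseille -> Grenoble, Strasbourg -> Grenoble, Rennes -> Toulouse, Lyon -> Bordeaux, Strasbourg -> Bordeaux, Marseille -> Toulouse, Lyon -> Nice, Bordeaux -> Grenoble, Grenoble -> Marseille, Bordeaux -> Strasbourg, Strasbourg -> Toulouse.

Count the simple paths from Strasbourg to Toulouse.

7

Strasbourg→Bordeaux→Grenoble→Marseille→Toulouse
Strasbourg→Bordeaux→Rennes→Toulouse
Strasbourg→Bordeaux→Toulouse
Strasbourg→Grenoble→Bordeaux→Rennes→Toulouse
Strasbourg→Grenoble→Bordeaux→Toulouse
Strasbourg→Grenoble→Marseille→Toulouse
Strasbourg→Toulouse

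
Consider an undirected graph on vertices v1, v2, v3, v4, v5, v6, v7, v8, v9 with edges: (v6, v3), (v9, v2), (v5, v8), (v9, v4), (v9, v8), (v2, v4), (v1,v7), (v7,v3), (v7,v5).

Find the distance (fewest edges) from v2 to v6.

6

Distance 0: v2.
Distance 1: v4, v9.
Distance 2: v8.
Distance 3: v5.
Distance 4: v7.
Distance 5: v1, v3.
Distance 6: v6 — contains v6.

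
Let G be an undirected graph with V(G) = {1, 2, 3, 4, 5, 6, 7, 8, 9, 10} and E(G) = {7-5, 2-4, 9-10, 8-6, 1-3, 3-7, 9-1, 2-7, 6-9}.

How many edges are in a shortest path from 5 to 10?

Distance 0: 5.
Distance 1: 7.
Distance 2: 2, 3.
Distance 3: 1, 4.
Distance 4: 9.
Distance 5: 6, 10 — contains 10.

5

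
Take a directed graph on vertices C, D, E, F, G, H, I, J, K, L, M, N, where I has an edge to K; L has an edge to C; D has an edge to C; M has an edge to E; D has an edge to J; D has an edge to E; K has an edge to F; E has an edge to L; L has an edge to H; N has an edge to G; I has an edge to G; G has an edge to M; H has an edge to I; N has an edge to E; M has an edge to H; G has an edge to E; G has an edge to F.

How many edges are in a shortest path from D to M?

Distance 0: D.
Distance 1: C, E, J.
Distance 2: L.
Distance 3: H.
Distance 4: I.
Distance 5: G, K.
Distance 6: F, M — contains M.

6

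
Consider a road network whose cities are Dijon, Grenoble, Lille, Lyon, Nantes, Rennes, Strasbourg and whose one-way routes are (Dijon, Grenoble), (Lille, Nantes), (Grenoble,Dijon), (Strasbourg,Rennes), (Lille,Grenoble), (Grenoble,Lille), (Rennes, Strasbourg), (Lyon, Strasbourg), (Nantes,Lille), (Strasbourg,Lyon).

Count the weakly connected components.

From Dijon: component {Dijon, Grenoble, Lille, Nantes}.
From Lyon: component {Lyon, Rennes, Strasbourg}.
That's 2 components.

2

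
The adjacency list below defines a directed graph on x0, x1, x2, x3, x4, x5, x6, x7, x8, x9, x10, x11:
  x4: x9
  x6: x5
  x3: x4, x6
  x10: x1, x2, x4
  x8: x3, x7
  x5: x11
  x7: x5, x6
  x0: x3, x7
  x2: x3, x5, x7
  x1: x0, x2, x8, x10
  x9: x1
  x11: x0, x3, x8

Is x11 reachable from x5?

Explore from x5.
Distance 1: reach x11.
Found x11.

Yes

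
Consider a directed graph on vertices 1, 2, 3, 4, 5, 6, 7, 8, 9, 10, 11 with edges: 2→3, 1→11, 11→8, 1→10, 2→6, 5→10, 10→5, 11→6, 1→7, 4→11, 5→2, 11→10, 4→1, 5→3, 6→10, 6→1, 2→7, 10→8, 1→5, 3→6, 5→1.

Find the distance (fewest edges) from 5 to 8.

2

Distance 0: 5.
Distance 1: 1, 2, 3, 10.
Distance 2: 6, 7, 8, 11 — contains 8.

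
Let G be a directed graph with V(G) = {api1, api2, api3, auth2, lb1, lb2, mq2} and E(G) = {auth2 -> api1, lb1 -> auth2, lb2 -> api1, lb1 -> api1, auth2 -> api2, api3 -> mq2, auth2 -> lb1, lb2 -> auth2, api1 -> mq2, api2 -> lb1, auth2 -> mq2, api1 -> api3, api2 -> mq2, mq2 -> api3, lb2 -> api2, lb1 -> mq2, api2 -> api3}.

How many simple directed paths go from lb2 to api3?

21

lb2→api1→api3
lb2→api1→mq2→api3
lb2→api2→api3
lb2→api2→lb1→api1→api3
lb2→api2→lb1→api1→mq2→api3
lb2→api2→lb1→auth2→api1→api3
lb2→api2→lb1→auth2→api1→mq2→api3
lb2→api2→lb1→auth2→mq2→api3
... and 13 more.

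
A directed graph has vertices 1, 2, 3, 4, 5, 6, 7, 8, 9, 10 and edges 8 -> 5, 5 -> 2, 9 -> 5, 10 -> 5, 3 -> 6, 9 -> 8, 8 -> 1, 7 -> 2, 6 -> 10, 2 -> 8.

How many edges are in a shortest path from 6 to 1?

Distance 0: 6.
Distance 1: 10.
Distance 2: 5.
Distance 3: 2.
Distance 4: 8.
Distance 5: 1 — contains 1.

5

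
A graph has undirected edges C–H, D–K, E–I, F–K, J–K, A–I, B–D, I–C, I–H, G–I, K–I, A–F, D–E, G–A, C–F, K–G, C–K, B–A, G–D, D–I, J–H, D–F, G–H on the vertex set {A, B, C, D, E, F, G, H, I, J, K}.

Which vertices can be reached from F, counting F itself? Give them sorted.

A, B, C, D, E, F, G, H, I, J, K

Start at F.
Its neighbours: A, C, D, K.
Then their neighbours: B, E, G, H, I, J.
Every vertex is now reached.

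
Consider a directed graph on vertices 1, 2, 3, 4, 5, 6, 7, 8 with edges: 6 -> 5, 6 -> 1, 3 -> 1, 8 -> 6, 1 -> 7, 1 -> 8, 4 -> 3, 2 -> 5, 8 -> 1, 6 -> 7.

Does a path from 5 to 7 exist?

No

5 has no outgoing edges, so nothing is reachable from it.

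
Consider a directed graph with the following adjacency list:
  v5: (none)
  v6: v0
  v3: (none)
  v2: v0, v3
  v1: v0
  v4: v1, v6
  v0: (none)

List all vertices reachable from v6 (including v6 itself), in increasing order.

v0, v6

Start at v6.
Its neighbours: v0.
Nothing further is reachable.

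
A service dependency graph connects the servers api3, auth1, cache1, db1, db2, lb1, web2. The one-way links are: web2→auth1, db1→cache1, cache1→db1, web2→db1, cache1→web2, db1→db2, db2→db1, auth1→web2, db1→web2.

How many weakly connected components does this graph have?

From api3: component {api3}.
From auth1: component {auth1, cache1, db1, db2, web2}.
From lb1: component {lb1}.
That's 3 components.

3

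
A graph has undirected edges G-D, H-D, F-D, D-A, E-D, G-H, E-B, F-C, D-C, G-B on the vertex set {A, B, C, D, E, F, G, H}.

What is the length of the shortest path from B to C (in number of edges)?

Distance 0: B.
Distance 1: E, G.
Distance 2: D, H.
Distance 3: A, C, F — contains C.

3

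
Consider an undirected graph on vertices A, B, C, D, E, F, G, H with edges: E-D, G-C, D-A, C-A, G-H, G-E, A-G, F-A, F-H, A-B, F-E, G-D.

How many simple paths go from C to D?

C–A–D
C–A–F–E–D
C–A–F–E–G–D
C–A–F–H–G–D
C–A–F–H–G–E–D
C–A–G–D
C–A–G–E–D
C–A–G–H–F–E–D
C–G–A–D
C–G–A–F–E–D
C–G–D
C–G–E–D
C–G–E–F–A–D
C–G–H–F–A–D
C–G–H–F–E–D

15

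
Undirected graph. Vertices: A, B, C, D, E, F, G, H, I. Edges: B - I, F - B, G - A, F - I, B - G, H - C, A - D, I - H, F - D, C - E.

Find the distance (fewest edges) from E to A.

Distance 0: E.
Distance 1: C.
Distance 2: H.
Distance 3: I.
Distance 4: B, F.
Distance 5: D, G.
Distance 6: A — contains A.

6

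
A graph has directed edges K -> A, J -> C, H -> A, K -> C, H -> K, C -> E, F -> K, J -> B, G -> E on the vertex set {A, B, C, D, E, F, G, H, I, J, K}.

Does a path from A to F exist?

A has no outgoing edges, so nothing is reachable from it.

No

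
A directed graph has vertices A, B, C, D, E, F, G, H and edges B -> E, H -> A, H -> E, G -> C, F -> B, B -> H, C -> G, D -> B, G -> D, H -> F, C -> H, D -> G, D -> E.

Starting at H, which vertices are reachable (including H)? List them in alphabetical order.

Start at H.
Its neighbours: A, E, F.
Then their neighbours: B.
Nothing further is reachable.

A, B, E, F, H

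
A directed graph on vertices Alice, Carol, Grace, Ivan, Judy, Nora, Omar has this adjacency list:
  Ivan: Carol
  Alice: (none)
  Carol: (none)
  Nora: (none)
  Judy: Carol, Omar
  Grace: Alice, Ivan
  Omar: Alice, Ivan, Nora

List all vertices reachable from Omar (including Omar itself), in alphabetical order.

Start at Omar.
Its neighbours: Alice, Ivan, Nora.
Then their neighbours: Carol.
Nothing further is reachable.

Alice, Carol, Ivan, Nora, Omar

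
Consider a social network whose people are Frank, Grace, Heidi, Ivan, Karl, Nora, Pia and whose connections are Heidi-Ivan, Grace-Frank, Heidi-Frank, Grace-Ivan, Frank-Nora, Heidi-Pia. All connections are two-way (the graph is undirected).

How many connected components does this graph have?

From Frank: component {Frank, Grace, Heidi, Ivan, Nora, Pia}.
From Karl: component {Karl}.
That's 2 components.

2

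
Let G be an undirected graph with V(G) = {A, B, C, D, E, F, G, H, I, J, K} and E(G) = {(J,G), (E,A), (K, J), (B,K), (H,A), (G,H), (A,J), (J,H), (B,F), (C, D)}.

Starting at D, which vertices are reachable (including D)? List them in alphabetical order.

C, D

Start at D.
Its neighbours: C.
Nothing further is reachable.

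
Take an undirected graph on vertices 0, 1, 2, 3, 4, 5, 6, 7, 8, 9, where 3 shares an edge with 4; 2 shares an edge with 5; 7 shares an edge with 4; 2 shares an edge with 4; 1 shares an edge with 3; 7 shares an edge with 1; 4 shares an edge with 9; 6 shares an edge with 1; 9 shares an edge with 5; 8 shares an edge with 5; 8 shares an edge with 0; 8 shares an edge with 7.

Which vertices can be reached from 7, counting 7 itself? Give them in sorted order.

Start at 7.
Its neighbours: 1, 4, 8.
Then their neighbours: 0, 2, 3, 5, 6, 9.
Every vertex is now reached.

0, 1, 2, 3, 4, 5, 6, 7, 8, 9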